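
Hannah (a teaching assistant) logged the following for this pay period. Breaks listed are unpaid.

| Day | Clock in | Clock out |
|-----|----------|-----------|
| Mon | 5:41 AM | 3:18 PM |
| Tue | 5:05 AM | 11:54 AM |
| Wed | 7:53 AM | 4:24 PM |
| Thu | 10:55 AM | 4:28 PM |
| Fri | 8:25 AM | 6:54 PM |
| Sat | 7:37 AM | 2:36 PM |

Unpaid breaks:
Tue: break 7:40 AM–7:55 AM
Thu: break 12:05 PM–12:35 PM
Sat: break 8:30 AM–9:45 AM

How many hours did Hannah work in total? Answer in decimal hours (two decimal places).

45.97 hours

Mon: 5:41 AM–3:18 PM = 9 h 37 min
Tue: 5:05 AM–11:54 AM = 6 h 49 min; less 15 min break → 6 h 34 min
Wed: 7:53 AM–4:24 PM = 8 h 31 min
Thu: 10:55 AM–4:28 PM = 5 h 33 min; less 30 min break → 5 h 3 min
Fri: 8:25 AM–6:54 PM = 10 h 29 min
Sat: 7:37 AM–2:36 PM = 6 h 59 min; less 75 min break → 5 h 44 min
Total: 9 h 37 min + 6 h 34 min + 8 h 31 min + 5 h 3 min + 10 h 29 min + 5 h 44 min = 45 h 58 min.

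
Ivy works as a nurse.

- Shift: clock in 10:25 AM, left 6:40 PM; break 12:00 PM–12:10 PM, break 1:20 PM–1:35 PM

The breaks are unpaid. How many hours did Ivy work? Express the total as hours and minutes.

Shift: 10:25 AM–6:40 PM = 8 h 15 min; less 25 min break → 7 h 50 min

7 h 50 min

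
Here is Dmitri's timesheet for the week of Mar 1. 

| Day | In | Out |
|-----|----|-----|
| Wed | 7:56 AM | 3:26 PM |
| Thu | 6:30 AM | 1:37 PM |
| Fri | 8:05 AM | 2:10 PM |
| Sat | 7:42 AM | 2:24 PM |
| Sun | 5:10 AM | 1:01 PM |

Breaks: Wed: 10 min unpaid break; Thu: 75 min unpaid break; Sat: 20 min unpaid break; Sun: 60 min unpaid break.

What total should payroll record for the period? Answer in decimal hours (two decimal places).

Wed: 7:56 AM–3:26 PM = 7 h 30 min; less 10 min break → 7 h 20 min
Thu: 6:30 AM–1:37 PM = 7 h 7 min; less 75 min break → 5 h 52 min
Fri: 8:05 AM–2:10 PM = 6 h 5 min
Sat: 7:42 AM–2:24 PM = 6 h 42 min; less 20 min break → 6 h 22 min
Sun: 5:10 AM–1:01 PM = 7 h 51 min; less 60 min break → 6 h 51 min
Total: 7 h 20 min + 5 h 52 min + 6 h 5 min + 6 h 22 min + 6 h 51 min = 32 h 30 min.

32.50 hours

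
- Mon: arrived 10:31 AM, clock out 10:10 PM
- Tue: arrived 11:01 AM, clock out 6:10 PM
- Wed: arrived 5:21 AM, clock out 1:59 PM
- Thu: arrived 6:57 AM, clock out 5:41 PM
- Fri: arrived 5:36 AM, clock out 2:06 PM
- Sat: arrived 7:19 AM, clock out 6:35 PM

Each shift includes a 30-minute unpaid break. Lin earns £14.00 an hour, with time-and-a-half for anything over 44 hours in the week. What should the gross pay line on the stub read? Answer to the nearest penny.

Mon: 10:31 AM–10:10 PM = 11 h 39 min; less 30 min break → 11 h 9 min
Tue: 11:01 AM–6:10 PM = 7 h 9 min; less 30 min break → 6 h 39 min
Wed: 5:21 AM–1:59 PM = 8 h 38 min; less 30 min break → 8 h 8 min
Thu: 6:57 AM–5:41 PM = 10 h 44 min; less 30 min break → 10 h 14 min
Fri: 5:36 AM–2:06 PM = 8 h 30 min; less 30 min break → 8 h 0 min
Sat: 7:19 AM–6:35 PM = 11 h 16 min; less 30 min break → 10 h 46 min
Total worked: 54 h 56 min = 3296 min.
Regular 44 h 0 min = 2640 min at £14.00/h; overtime 10 h 56 min = 656 min at £21.00/h.
Pay = (2640 × £14.00 + 656 × £21.00) ÷ 60 = £845.60.

£845.60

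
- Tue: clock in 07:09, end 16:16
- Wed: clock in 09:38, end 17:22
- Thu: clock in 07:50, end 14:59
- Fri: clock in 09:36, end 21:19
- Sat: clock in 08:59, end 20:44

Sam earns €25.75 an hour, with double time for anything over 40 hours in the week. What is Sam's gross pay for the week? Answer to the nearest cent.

€1414.53

Tue: 07:09–16:16 = 9 h 7 min
Wed: 09:38–17:22 = 7 h 44 min
Thu: 07:50–14:59 = 7 h 9 min
Fri: 09:36–21:19 = 11 h 43 min
Sat: 08:59–20:44 = 11 h 45 min
Total worked: 47 h 28 min = 2848 min.
Regular 40 h 0 min = 2400 min at €25.75/h; overtime 7 h 28 min = 448 min at €51.50/h.
Pay = (2400 × €25.75 + 448 × €51.50) ÷ 60 = €1414.53.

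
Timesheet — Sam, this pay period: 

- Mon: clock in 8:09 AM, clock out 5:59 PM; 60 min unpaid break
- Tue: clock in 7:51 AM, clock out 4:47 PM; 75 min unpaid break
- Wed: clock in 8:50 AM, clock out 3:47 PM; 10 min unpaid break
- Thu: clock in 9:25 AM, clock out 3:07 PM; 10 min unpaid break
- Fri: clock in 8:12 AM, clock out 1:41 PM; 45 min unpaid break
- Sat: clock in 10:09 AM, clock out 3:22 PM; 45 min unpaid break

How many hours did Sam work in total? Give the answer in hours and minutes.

38 h 2 min

Mon: 8:09 AM–5:59 PM = 9 h 50 min; less 60 min break → 8 h 50 min
Tue: 7:51 AM–4:47 PM = 8 h 56 min; less 75 min break → 7 h 41 min
Wed: 8:50 AM–3:47 PM = 6 h 57 min; less 10 min break → 6 h 47 min
Thu: 9:25 AM–3:07 PM = 5 h 42 min; less 10 min break → 5 h 32 min
Fri: 8:12 AM–1:41 PM = 5 h 29 min; less 45 min break → 4 h 44 min
Sat: 10:09 AM–3:22 PM = 5 h 13 min; less 45 min break → 4 h 28 min
Total: 8 h 50 min + 7 h 41 min + 6 h 47 min + 5 h 32 min + 4 h 44 min + 4 h 28 min = 38 h 2 min.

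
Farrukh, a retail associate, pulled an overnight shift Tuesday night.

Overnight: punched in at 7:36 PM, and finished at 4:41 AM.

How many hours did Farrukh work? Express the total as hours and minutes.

Overnight: 7:36 PM → midnight = 4 h 24 min; midnight → 4:41 AM = 4 h 41 min; span 9 h 5 min

9 h 5 min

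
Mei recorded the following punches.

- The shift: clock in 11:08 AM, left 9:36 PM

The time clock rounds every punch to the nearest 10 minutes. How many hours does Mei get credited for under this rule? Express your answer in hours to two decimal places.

The shift: in 11:08 AM→11:10 AM, out 9:36 PM→9:40 PM; 10 h 30 min

10.50 hours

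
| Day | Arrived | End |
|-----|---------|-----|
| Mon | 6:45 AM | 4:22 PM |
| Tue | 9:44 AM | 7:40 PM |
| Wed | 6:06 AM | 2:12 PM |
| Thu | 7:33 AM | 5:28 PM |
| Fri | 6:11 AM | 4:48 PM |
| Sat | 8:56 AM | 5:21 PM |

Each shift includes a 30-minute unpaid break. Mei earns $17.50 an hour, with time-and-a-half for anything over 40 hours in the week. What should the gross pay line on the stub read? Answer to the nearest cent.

Mon: 6:45 AM–4:22 PM = 9 h 37 min; less 30 min break → 9 h 7 min
Tue: 9:44 AM–7:40 PM = 9 h 56 min; less 30 min break → 9 h 26 min
Wed: 6:06 AM–2:12 PM = 8 h 6 min; less 30 min break → 7 h 36 min
Thu: 7:33 AM–5:28 PM = 9 h 55 min; less 30 min break → 9 h 25 min
Fri: 6:11 AM–4:48 PM = 10 h 37 min; less 30 min break → 10 h 7 min
Sat: 8:56 AM–5:21 PM = 8 h 25 min; less 30 min break → 7 h 55 min
Total worked: 53 h 36 min = 3216 min.
Regular 40 h 0 min = 2400 min at $17.50/h; overtime 13 h 36 min = 816 min at $26.25/h.
Pay = (2400 × $17.50 + 816 × $26.25) ÷ 60 = $1057.00.

$1057.00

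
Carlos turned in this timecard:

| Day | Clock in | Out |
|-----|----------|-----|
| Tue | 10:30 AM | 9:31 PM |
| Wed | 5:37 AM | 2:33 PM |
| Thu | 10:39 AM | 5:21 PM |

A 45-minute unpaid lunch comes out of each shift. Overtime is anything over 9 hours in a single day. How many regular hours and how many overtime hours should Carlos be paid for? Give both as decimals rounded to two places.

Tue: 10:30 AM–9:31 PM = 11 h 1 min; less 45 min break → 10 h 16 min
Wed: 5:37 AM–2:33 PM = 8 h 56 min; less 45 min break → 8 h 11 min
Thu: 10:39 AM–5:21 PM = 6 h 42 min; less 45 min break → 5 h 57 min
Tue reg 9 h 0 min / OT 1 h 16 min; Wed reg 8 h 11 min / OT 0 h 0 min; Thu reg 5 h 57 min / OT 0 h 0 min.
Totals: regular 23 h 8 min, overtime 1 h 16 min.

Regular 23.13 hours, overtime 1.27 hours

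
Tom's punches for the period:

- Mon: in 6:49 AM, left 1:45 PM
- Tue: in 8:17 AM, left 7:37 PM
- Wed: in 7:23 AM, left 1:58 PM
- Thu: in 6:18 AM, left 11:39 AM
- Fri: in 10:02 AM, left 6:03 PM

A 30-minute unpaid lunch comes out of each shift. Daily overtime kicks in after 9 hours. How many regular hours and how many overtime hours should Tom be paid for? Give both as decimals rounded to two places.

Regular 33.88 hours, overtime 1.83 hours

Mon: 6:49 AM–1:45 PM = 6 h 56 min; less 30 min break → 6 h 26 min
Tue: 8:17 AM–7:37 PM = 11 h 20 min; less 30 min break → 10 h 50 min
Wed: 7:23 AM–1:58 PM = 6 h 35 min; less 30 min break → 6 h 5 min
Thu: 6:18 AM–11:39 AM = 5 h 21 min; less 30 min break → 4 h 51 min
Fri: 10:02 AM–6:03 PM = 8 h 1 min; less 30 min break → 7 h 31 min
Mon reg 6 h 26 min / OT 0 h 0 min; Tue reg 9 h 0 min / OT 1 h 50 min; Wed reg 6 h 5 min / OT 0 h 0 min; Thu reg 4 h 51 min / OT 0 h 0 min; Fri reg 7 h 31 min / OT 0 h 0 min.
Totals: regular 33 h 53 min, overtime 1 h 50 min.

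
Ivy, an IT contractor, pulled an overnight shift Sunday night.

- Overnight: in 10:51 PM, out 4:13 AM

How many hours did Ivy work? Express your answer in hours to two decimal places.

Overnight: 10:51 PM → midnight = 1 h 9 min; midnight → 4:13 AM = 4 h 13 min; span 5 h 22 min

5.37 hours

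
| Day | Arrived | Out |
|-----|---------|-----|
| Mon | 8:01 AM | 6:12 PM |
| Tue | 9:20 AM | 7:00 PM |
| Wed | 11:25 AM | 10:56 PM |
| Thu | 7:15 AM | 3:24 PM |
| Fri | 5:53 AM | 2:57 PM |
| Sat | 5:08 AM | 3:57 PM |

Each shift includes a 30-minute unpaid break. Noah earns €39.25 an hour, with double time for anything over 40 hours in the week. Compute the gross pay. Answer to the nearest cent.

Mon: 8:01 AM–6:12 PM = 10 h 11 min; less 30 min break → 9 h 41 min
Tue: 9:20 AM–7:00 PM = 9 h 40 min; less 30 min break → 9 h 10 min
Wed: 11:25 AM–10:56 PM = 11 h 31 min; less 30 min break → 11 h 1 min
Thu: 7:15 AM–3:24 PM = 8 h 9 min; less 30 min break → 7 h 39 min
Fri: 5:53 AM–2:57 PM = 9 h 4 min; less 30 min break → 8 h 34 min
Sat: 5:08 AM–3:57 PM = 10 h 49 min; less 30 min break → 10 h 19 min
Total worked: 56 h 24 min = 3384 min.
Regular 40 h 0 min = 2400 min at €39.25/h; overtime 16 h 24 min = 984 min at €78.50/h.
Pay = (2400 × €39.25 + 984 × €78.50) ÷ 60 = €2857.40.

€2857.40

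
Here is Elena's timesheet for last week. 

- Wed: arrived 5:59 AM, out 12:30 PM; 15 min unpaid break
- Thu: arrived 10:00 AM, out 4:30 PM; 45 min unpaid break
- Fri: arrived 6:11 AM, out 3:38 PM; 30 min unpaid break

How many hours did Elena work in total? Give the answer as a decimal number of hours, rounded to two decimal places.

Wed: 5:59 AM–12:30 PM = 6 h 31 min; less 15 min break → 6 h 16 min
Thu: 10:00 AM–4:30 PM = 6 h 30 min; less 45 min break → 5 h 45 min
Fri: 6:11 AM–3:38 PM = 9 h 27 min; less 30 min break → 8 h 57 min
Total: 6 h 16 min + 5 h 45 min + 8 h 57 min = 20 h 58 min.

20.97 hours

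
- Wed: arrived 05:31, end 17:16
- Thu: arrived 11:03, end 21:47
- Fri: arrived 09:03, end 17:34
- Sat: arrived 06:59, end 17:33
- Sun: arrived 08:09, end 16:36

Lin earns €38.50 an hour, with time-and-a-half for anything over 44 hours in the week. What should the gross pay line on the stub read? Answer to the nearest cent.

€2041.46

Wed: 05:31–17:16 = 11 h 45 min
Thu: 11:03–21:47 = 10 h 44 min
Fri: 09:03–17:34 = 8 h 31 min
Sat: 06:59–17:33 = 10 h 34 min
Sun: 08:09–16:36 = 8 h 27 min
Total worked: 50 h 1 min = 3001 min.
Regular 44 h 0 min = 2640 min at €38.50/h; overtime 6 h 1 min = 361 min at €57.75/h.
Pay = (2640 × €38.50 + 361 × €57.75) ÷ 60 = €2041.46.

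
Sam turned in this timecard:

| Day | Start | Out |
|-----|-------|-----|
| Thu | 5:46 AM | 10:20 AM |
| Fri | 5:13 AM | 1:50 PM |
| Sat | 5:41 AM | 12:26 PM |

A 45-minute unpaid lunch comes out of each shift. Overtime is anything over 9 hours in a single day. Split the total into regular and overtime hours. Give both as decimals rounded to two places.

Regular 17.68 hours, overtime 0.00 hours

Thu: 5:46 AM–10:20 AM = 4 h 34 min; less 45 min break → 3 h 49 min
Fri: 5:13 AM–1:50 PM = 8 h 37 min; less 45 min break → 7 h 52 min
Sat: 5:41 AM–12:26 PM = 6 h 45 min; less 45 min break → 6 h 0 min
Thu reg 3 h 49 min / OT 0 h 0 min; Fri reg 7 h 52 min / OT 0 h 0 min; Sat reg 6 h 0 min / OT 0 h 0 min.
Totals: regular 17 h 41 min, overtime 0 h 0 min.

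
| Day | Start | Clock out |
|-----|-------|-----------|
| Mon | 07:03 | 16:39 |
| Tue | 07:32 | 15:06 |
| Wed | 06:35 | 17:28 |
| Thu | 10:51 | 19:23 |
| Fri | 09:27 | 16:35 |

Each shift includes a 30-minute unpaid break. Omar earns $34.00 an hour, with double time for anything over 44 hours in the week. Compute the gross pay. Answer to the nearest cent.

$1401.37

Mon: 07:03–16:39 = 9 h 36 min; less 30 min break → 9 h 6 min
Tue: 07:32–15:06 = 7 h 34 min; less 30 min break → 7 h 4 min
Wed: 06:35–17:28 = 10 h 53 min; less 30 min break → 10 h 23 min
Thu: 10:51–19:23 = 8 h 32 min; less 30 min break → 8 h 2 min
Fri: 09:27–16:35 = 7 h 8 min; less 30 min break → 6 h 38 min
Total worked: 41 h 13 min = 2473 min.
Regular 41 h 13 min = 2473 min at $34.00/h; overtime 0 h 0 min = 0 min at $68.00/h.
Pay = (2473 × $34.00 + 0 × $68.00) ÷ 60 = $1401.37.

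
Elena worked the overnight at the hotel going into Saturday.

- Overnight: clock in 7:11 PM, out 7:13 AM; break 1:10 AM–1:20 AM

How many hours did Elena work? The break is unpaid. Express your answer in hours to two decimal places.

Overnight: 7:11 PM → midnight = 4 h 49 min; midnight → 7:13 AM = 7 h 13 min; span 12 h 2 min; less 10 min break → 11 h 52 min

11.87 hours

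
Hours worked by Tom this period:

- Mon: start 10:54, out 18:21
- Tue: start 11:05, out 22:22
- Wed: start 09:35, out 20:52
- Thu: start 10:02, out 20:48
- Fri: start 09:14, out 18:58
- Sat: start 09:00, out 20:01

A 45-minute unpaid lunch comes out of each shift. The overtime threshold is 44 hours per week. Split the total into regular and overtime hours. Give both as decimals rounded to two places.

Mon: 10:54–18:21 = 7 h 27 min; less 45 min break → 6 h 42 min
Tue: 11:05–22:22 = 11 h 17 min; less 45 min break → 10 h 32 min
Wed: 09:35–20:52 = 11 h 17 min; less 45 min break → 10 h 32 min
Thu: 10:02–20:48 = 10 h 46 min; less 45 min break → 10 h 1 min
Fri: 09:14–18:58 = 9 h 44 min; less 45 min break → 8 h 59 min
Sat: 09:00–20:01 = 11 h 1 min; less 45 min break → 10 h 16 min
Total worked: 57 h 2 min = 57.03 h.
Threshold 44 h → overtime 13 h 2 min, regular 44 h 0 min.

Regular 44.00 hours, overtime 13.03 hours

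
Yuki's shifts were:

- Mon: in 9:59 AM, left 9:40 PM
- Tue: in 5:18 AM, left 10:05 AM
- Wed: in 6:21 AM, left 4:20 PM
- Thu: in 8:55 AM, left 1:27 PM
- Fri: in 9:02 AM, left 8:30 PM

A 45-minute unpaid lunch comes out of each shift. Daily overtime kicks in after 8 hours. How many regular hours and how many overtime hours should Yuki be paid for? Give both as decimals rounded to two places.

Mon: 9:59 AM–9:40 PM = 11 h 41 min; less 45 min break → 10 h 56 min
Tue: 5:18 AM–10:05 AM = 4 h 47 min; less 45 min break → 4 h 2 min
Wed: 6:21 AM–4:20 PM = 9 h 59 min; less 45 min break → 9 h 14 min
Thu: 8:55 AM–1:27 PM = 4 h 32 min; less 45 min break → 3 h 47 min
Fri: 9:02 AM–8:30 PM = 11 h 28 min; less 45 min break → 10 h 43 min
Mon reg 8 h 0 min / OT 2 h 56 min; Tue reg 4 h 2 min / OT 0 h 0 min; Wed reg 8 h 0 min / OT 1 h 14 min; Thu reg 3 h 47 min / OT 0 h 0 min; Fri reg 8 h 0 min / OT 2 h 43 min.
Totals: regular 31 h 49 min, overtime 6 h 53 min.

Regular 31.82 hours, overtime 6.88 hours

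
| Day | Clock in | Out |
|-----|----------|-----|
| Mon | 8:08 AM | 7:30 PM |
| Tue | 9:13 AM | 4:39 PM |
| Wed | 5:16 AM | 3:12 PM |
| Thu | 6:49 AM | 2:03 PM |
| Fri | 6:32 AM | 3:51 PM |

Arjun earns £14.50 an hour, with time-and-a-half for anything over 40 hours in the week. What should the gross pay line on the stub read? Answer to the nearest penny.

£694.91

Mon: 8:08 AM–7:30 PM = 11 h 22 min
Tue: 9:13 AM–4:39 PM = 7 h 26 min
Wed: 5:16 AM–3:12 PM = 9 h 56 min
Thu: 6:49 AM–2:03 PM = 7 h 14 min
Fri: 6:32 AM–3:51 PM = 9 h 19 min
Total worked: 45 h 17 min = 2717 min.
Regular 40 h 0 min = 2400 min at £14.50/h; overtime 5 h 17 min = 317 min at £21.75/h.
Pay = (2400 × £14.50 + 317 × £21.75) ÷ 60 = £694.91.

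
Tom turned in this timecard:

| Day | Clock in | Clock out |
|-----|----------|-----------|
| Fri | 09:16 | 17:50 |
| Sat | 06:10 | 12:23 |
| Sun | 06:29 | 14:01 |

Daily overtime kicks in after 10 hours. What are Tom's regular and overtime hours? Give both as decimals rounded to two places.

Regular 22.32 hours, overtime 0.00 hours

Fri: 09:16–17:50 = 8 h 34 min
Sat: 06:10–12:23 = 6 h 13 min
Sun: 06:29–14:01 = 7 h 32 min
Fri reg 8 h 34 min / OT 0 h 0 min; Sat reg 6 h 13 min / OT 0 h 0 min; Sun reg 7 h 32 min / OT 0 h 0 min.
Totals: regular 22 h 19 min, overtime 0 h 0 min.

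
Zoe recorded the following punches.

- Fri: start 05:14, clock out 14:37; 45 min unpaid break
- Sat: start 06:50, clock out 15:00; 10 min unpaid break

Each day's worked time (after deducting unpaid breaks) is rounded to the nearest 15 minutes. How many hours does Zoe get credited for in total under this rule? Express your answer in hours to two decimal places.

16.75 hours

Fri: 05:14–14:37 = 9 h 23 min − 45 min = 8 h 38 min → rounds to 8 h 45 min
Sat: 06:50–15:00 = 8 h 10 min − 10 min = 8 h 0 min → rounds to 8 h 0 min
Total credited: 16 h 45 min.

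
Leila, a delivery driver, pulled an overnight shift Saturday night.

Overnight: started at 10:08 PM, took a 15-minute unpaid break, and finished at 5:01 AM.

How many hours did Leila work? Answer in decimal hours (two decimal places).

6.63 hours

Overnight: 10:08 PM → midnight = 1 h 52 min; midnight → 5:01 AM = 5 h 1 min; span 6 h 53 min; less 15 min break → 6 h 38 min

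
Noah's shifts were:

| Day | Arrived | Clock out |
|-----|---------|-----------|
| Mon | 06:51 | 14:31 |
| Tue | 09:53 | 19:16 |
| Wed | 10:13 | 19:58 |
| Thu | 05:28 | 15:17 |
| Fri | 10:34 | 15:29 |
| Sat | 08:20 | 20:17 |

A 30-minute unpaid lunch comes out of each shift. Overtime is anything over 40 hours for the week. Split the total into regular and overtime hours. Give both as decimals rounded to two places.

Mon: 06:51–14:31 = 7 h 40 min; less 30 min break → 7 h 10 min
Tue: 09:53–19:16 = 9 h 23 min; less 30 min break → 8 h 53 min
Wed: 10:13–19:58 = 9 h 45 min; less 30 min break → 9 h 15 min
Thu: 05:28–15:17 = 9 h 49 min; less 30 min break → 9 h 19 min
Fri: 10:34–15:29 = 4 h 55 min; less 30 min break → 4 h 25 min
Sat: 08:20–20:17 = 11 h 57 min; less 30 min break → 11 h 27 min
Total worked: 50 h 29 min = 50.48 h.
Threshold 40 h → overtime 10 h 29 min, regular 40 h 0 min.

Regular 40.00 hours, overtime 10.48 hours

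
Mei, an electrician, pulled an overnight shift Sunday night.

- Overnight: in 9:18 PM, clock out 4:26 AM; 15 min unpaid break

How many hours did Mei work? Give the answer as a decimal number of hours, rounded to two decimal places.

6.88 hours

Overnight: 9:18 PM → midnight = 2 h 42 min; midnight → 4:26 AM = 4 h 26 min; span 7 h 8 min; less 15 min break → 6 h 53 min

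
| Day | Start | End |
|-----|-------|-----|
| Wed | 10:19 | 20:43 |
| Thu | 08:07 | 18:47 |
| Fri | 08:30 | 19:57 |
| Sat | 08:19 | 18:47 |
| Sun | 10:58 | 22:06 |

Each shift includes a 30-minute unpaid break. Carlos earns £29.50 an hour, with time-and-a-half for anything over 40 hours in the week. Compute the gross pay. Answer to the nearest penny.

£1694.04

Wed: 10:19–20:43 = 10 h 24 min; less 30 min break → 9 h 54 min
Thu: 08:07–18:47 = 10 h 40 min; less 30 min break → 10 h 10 min
Fri: 08:30–19:57 = 11 h 27 min; less 30 min break → 10 h 57 min
Sat: 08:19–18:47 = 10 h 28 min; less 30 min break → 9 h 58 min
Sun: 10:58–22:06 = 11 h 8 min; less 30 min break → 10 h 38 min
Total worked: 51 h 37 min = 3097 min.
Regular 40 h 0 min = 2400 min at £29.50/h; overtime 11 h 37 min = 697 min at £44.25/h.
Pay = (2400 × £29.50 + 697 × £44.25) ÷ 60 = £1694.04.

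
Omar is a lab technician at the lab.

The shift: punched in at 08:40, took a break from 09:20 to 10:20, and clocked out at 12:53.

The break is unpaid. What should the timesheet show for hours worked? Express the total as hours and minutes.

3 h 13 min

The shift: 08:40–12:53 = 4 h 13 min; less 60 min break → 3 h 13 min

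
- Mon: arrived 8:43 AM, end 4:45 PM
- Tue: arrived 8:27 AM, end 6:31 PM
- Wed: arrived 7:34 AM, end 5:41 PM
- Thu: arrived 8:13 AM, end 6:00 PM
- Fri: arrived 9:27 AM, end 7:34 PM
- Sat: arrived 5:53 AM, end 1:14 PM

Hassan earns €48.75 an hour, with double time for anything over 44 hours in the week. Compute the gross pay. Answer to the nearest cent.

€3263.00

Mon: 8:43 AM–4:45 PM = 8 h 2 min
Tue: 8:27 AM–6:31 PM = 10 h 4 min
Wed: 7:34 AM–5:41 PM = 10 h 7 min
Thu: 8:13 AM–6:00 PM = 9 h 47 min
Fri: 9:27 AM–7:34 PM = 10 h 7 min
Sat: 5:53 AM–1:14 PM = 7 h 21 min
Total worked: 55 h 28 min = 3328 min.
Regular 44 h 0 min = 2640 min at €48.75/h; overtime 11 h 28 min = 688 min at €97.50/h.
Pay = (2640 × €48.75 + 688 × €97.50) ÷ 60 = €3263.00.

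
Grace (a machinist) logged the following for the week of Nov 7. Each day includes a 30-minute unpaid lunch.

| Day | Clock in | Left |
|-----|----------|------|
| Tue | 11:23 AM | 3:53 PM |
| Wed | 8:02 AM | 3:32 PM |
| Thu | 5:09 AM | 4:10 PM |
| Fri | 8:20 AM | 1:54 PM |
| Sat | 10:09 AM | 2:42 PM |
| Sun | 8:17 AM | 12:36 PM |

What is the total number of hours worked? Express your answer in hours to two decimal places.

34.45 hours

Tue: 11:23 AM–3:53 PM = 4 h 30 min; less 30 min break → 4 h 0 min
Wed: 8:02 AM–3:32 PM = 7 h 30 min; less 30 min break → 7 h 0 min
Thu: 5:09 AM–4:10 PM = 11 h 1 min; less 30 min break → 10 h 31 min
Fri: 8:20 AM–1:54 PM = 5 h 34 min; less 30 min break → 5 h 4 min
Sat: 10:09 AM–2:42 PM = 4 h 33 min; less 30 min break → 4 h 3 min
Sun: 8:17 AM–12:36 PM = 4 h 19 min; less 30 min break → 3 h 49 min
Total: 4 h 0 min + 7 h 0 min + 10 h 31 min + 5 h 4 min + 4 h 3 min + 3 h 49 min = 34 h 27 min.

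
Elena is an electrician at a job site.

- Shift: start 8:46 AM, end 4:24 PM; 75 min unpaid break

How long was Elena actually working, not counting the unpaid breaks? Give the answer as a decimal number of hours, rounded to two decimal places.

6.38 hours

Shift: 8:46 AM–4:24 PM = 7 h 38 min; less 75 min break → 6 h 23 min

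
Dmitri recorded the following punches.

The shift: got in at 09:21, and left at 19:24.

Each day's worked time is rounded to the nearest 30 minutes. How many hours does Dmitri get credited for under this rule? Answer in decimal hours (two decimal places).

The shift: 09:21–19:24 = 10 h 3 min → rounds to 10 h 0 min

10.00 hours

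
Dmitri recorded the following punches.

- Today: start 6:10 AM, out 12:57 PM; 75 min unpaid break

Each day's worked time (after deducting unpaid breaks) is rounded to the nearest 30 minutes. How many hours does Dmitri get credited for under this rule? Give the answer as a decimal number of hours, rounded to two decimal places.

Today: 6:10 AM–12:57 PM = 6 h 47 min − 75 min = 5 h 32 min → rounds to 5 h 30 min

5.50 hours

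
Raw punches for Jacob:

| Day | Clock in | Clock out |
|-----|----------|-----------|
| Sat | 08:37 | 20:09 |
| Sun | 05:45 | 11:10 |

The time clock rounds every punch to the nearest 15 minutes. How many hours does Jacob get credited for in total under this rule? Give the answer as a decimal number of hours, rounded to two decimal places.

17.25 hours

Sat: in 08:37→08:30, out 20:09→20:15; 11 h 45 min
Sun: in 05:45→05:45, out 11:10→11:15; 5 h 30 min
Total credited: 17 h 15 min.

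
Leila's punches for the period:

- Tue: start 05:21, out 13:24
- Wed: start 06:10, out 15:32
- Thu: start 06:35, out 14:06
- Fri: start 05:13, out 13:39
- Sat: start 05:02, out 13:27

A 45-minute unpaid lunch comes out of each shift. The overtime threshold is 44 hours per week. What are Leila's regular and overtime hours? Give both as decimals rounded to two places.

Tue: 05:21–13:24 = 8 h 3 min; less 45 min break → 7 h 18 min
Wed: 06:10–15:32 = 9 h 22 min; less 45 min break → 8 h 37 min
Thu: 06:35–14:06 = 7 h 31 min; less 45 min break → 6 h 46 min
Fri: 05:13–13:39 = 8 h 26 min; less 45 min break → 7 h 41 min
Sat: 05:02–13:27 = 8 h 25 min; less 45 min break → 7 h 40 min
Total worked: 38 h 2 min = 38.03 h.
Threshold 44 h → overtime 0 h 0 min, regular 38 h 2 min.

Regular 38.03 hours, overtime 0.00 hours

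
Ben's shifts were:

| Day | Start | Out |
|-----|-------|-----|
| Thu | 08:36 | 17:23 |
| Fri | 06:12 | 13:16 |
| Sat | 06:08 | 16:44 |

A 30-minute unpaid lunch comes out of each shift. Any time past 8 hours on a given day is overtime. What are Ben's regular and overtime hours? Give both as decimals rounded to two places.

Regular 22.57 hours, overtime 2.38 hours

Thu: 08:36–17:23 = 8 h 47 min; less 30 min break → 8 h 17 min
Fri: 06:12–13:16 = 7 h 4 min; less 30 min break → 6 h 34 min
Sat: 06:08–16:44 = 10 h 36 min; less 30 min break → 10 h 6 min
Thu reg 8 h 0 min / OT 0 h 17 min; Fri reg 6 h 34 min / OT 0 h 0 min; Sat reg 8 h 0 min / OT 2 h 6 min.
Totals: regular 22 h 34 min, overtime 2 h 23 min.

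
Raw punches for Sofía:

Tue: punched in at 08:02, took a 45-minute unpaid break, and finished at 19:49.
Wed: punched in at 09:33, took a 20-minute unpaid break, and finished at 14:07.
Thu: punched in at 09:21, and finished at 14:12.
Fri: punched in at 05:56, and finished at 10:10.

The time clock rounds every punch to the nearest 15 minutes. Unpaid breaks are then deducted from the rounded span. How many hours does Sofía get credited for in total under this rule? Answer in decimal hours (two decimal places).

24.42 hours

Tue: in 08:02→08:00, out 19:49→19:45; 11 h 45 min − 45 min = 11 h 0 min
Wed: in 09:33→09:30, out 14:07→14:00; 4 h 30 min − 20 min = 4 h 10 min
Thu: in 09:21→09:15, out 14:12→14:15; 5 h 0 min
Fri: in 05:56→06:00, out 10:10→10:15; 4 h 15 min
Total credited: 24 h 25 min.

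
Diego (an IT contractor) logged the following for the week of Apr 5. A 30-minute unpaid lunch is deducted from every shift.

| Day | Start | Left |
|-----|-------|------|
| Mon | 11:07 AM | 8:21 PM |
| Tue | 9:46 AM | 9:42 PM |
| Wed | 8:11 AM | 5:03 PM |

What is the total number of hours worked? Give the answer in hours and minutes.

Mon: 11:07 AM–8:21 PM = 9 h 14 min; less 30 min break → 8 h 44 min
Tue: 9:46 AM–9:42 PM = 11 h 56 min; less 30 min break → 11 h 26 min
Wed: 8:11 AM–5:03 PM = 8 h 52 min; less 30 min break → 8 h 22 min
Total: 8 h 44 min + 11 h 26 min + 8 h 22 min = 28 h 32 min.

28 h 32 min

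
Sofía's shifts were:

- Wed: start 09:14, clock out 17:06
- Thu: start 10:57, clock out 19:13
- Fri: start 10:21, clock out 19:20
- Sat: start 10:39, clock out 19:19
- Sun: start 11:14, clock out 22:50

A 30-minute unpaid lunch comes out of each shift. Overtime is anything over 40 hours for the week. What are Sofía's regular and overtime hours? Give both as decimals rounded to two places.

Regular 40.00 hours, overtime 2.88 hours

Wed: 09:14–17:06 = 7 h 52 min; less 30 min break → 7 h 22 min
Thu: 10:57–19:13 = 8 h 16 min; less 30 min break → 7 h 46 min
Fri: 10:21–19:20 = 8 h 59 min; less 30 min break → 8 h 29 min
Sat: 10:39–19:19 = 8 h 40 min; less 30 min break → 8 h 10 min
Sun: 11:14–22:50 = 11 h 36 min; less 30 min break → 11 h 6 min
Total worked: 42 h 53 min = 42.88 h.
Threshold 40 h → overtime 2 h 53 min, regular 40 h 0 min.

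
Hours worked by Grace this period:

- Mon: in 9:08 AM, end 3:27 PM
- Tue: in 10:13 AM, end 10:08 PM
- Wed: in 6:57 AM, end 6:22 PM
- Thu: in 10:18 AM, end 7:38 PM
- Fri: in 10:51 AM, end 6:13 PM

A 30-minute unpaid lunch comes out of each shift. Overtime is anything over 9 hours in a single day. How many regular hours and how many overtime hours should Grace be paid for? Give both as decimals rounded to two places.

Mon: 9:08 AM–3:27 PM = 6 h 19 min; less 30 min break → 5 h 49 min
Tue: 10:13 AM–10:08 PM = 11 h 55 min; less 30 min break → 11 h 25 min
Wed: 6:57 AM–6:22 PM = 11 h 25 min; less 30 min break → 10 h 55 min
Thu: 10:18 AM–7:38 PM = 9 h 20 min; less 30 min break → 8 h 50 min
Fri: 10:51 AM–6:13 PM = 7 h 22 min; less 30 min break → 6 h 52 min
Mon reg 5 h 49 min / OT 0 h 0 min; Tue reg 9 h 0 min / OT 2 h 25 min; Wed reg 9 h 0 min / OT 1 h 55 min; Thu reg 8 h 50 min / OT 0 h 0 min; Fri reg 6 h 52 min / OT 0 h 0 min.
Totals: regular 39 h 31 min, overtime 4 h 20 min.

Regular 39.52 hours, overtime 4.33 hours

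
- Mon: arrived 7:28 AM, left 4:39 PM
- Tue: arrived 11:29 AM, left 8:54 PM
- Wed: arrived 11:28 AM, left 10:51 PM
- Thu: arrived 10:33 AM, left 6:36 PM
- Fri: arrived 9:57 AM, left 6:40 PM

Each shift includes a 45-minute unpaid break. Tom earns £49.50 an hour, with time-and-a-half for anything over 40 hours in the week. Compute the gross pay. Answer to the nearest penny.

Mon: 7:28 AM–4:39 PM = 9 h 11 min; less 45 min break → 8 h 26 min
Tue: 11:29 AM–8:54 PM = 9 h 25 min; less 45 min break → 8 h 40 min
Wed: 11:28 AM–10:51 PM = 11 h 23 min; less 45 min break → 10 h 38 min
Thu: 10:33 AM–6:36 PM = 8 h 3 min; less 45 min break → 7 h 18 min
Fri: 9:57 AM–6:40 PM = 8 h 43 min; less 45 min break → 7 h 58 min
Total worked: 43 h 0 min = 2580 min.
Regular 40 h 0 min = 2400 min at £49.50/h; overtime 3 h 0 min = 180 min at £74.25/h.
Pay = (2400 × £49.50 + 180 × £74.25) ÷ 60 = £2202.75.

£2202.75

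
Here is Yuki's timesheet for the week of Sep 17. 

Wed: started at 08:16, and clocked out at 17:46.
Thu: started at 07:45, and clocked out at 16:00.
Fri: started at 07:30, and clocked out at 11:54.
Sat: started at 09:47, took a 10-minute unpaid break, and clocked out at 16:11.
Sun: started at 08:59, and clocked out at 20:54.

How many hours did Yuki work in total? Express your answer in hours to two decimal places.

Wed: 08:16–17:46 = 9 h 30 min
Thu: 07:45–16:00 = 8 h 15 min
Fri: 07:30–11:54 = 4 h 24 min
Sat: 09:47–16:11 = 6 h 24 min; less 10 min break → 6 h 14 min
Sun: 08:59–20:54 = 11 h 55 min
Total: 9 h 30 min + 8 h 15 min + 4 h 24 min + 6 h 14 min + 11 h 55 min = 40 h 18 min.

40.30 hours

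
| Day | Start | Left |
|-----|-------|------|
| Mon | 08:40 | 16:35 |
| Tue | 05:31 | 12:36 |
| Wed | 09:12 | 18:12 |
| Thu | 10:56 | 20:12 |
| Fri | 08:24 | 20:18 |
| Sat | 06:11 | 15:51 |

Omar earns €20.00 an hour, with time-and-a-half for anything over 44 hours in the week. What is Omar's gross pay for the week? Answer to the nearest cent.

€1205.00

Mon: 08:40–16:35 = 7 h 55 min
Tue: 05:31–12:36 = 7 h 5 min
Wed: 09:12–18:12 = 9 h 0 min
Thu: 10:56–20:12 = 9 h 16 min
Fri: 08:24–20:18 = 11 h 54 min
Sat: 06:11–15:51 = 9 h 40 min
Total worked: 54 h 50 min = 3290 min.
Regular 44 h 0 min = 2640 min at €20.00/h; overtime 10 h 50 min = 650 min at €30.00/h.
Pay = (2640 × €20.00 + 650 × €30.00) ÷ 60 = €1205.00.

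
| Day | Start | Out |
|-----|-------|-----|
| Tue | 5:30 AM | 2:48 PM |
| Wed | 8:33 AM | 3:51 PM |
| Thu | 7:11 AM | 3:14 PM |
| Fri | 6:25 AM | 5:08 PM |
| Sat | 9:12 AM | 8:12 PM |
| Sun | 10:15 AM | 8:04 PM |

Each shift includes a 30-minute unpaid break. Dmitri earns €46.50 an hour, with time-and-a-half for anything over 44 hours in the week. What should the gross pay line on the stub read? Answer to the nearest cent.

€2686.54

Tue: 5:30 AM–2:48 PM = 9 h 18 min; less 30 min break → 8 h 48 min
Wed: 8:33 AM–3:51 PM = 7 h 18 min; less 30 min break → 6 h 48 min
Thu: 7:11 AM–3:14 PM = 8 h 3 min; less 30 min break → 7 h 33 min
Fri: 6:25 AM–5:08 PM = 10 h 43 min; less 30 min break → 10 h 13 min
Sat: 9:12 AM–8:12 PM = 11 h 0 min; less 30 min break → 10 h 30 min
Sun: 10:15 AM–8:04 PM = 9 h 49 min; less 30 min break → 9 h 19 min
Total worked: 53 h 11 min = 3191 min.
Regular 44 h 0 min = 2640 min at €46.50/h; overtime 9 h 11 min = 551 min at €69.75/h.
Pay = (2640 × €46.50 + 551 × €69.75) ÷ 60 = €2686.54.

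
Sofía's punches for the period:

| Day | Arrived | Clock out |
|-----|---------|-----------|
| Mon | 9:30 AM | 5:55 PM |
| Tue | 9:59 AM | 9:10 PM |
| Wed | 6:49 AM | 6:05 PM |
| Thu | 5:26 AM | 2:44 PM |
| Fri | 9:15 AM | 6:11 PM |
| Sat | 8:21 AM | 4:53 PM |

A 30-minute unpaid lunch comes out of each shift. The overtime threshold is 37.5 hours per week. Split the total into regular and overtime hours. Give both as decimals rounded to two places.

Regular 37.50 hours, overtime 17.13 hours

Mon: 9:30 AM–5:55 PM = 8 h 25 min; less 30 min break → 7 h 55 min
Tue: 9:59 AM–9:10 PM = 11 h 11 min; less 30 min break → 10 h 41 min
Wed: 6:49 AM–6:05 PM = 11 h 16 min; less 30 min break → 10 h 46 min
Thu: 5:26 AM–2:44 PM = 9 h 18 min; less 30 min break → 8 h 48 min
Fri: 9:15 AM–6:11 PM = 8 h 56 min; less 30 min break → 8 h 26 min
Sat: 8:21 AM–4:53 PM = 8 h 32 min; less 30 min break → 8 h 2 min
Total worked: 54 h 38 min = 54.63 h.
Threshold 37.5 h → overtime 17 h 8 min, regular 37 h 30 min.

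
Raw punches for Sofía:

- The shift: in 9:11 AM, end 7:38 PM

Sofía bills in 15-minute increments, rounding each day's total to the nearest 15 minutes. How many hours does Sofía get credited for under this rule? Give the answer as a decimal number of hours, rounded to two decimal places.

10.50 hours

The shift: 9:11 AM–7:38 PM = 10 h 27 min → rounds to 10 h 30 min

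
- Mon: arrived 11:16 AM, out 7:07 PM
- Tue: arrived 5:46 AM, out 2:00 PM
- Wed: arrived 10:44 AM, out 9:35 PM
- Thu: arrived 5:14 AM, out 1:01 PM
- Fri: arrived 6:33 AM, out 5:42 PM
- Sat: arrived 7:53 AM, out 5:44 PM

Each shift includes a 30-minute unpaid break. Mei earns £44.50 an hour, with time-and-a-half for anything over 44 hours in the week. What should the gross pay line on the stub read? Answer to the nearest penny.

£2539.84

Mon: 11:16 AM–7:07 PM = 7 h 51 min; less 30 min break → 7 h 21 min
Tue: 5:46 AM–2:00 PM = 8 h 14 min; less 30 min break → 7 h 44 min
Wed: 10:44 AM–9:35 PM = 10 h 51 min; less 30 min break → 10 h 21 min
Thu: 5:14 AM–1:01 PM = 7 h 47 min; less 30 min break → 7 h 17 min
Fri: 6:33 AM–5:42 PM = 11 h 9 min; less 30 min break → 10 h 39 min
Sat: 7:53 AM–5:44 PM = 9 h 51 min; less 30 min break → 9 h 21 min
Total worked: 52 h 43 min = 3163 min.
Regular 44 h 0 min = 2640 min at £44.50/h; overtime 8 h 43 min = 523 min at £66.75/h.
Pay = (2640 × £44.50 + 523 × £66.75) ÷ 60 = £2539.84.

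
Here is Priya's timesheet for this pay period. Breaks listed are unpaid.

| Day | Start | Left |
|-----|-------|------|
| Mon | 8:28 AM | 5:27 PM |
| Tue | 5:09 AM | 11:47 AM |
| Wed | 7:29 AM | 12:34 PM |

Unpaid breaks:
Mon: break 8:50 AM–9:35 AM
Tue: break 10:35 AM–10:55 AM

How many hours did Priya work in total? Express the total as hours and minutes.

Mon: 8:28 AM–5:27 PM = 8 h 59 min; less 45 min break → 8 h 14 min
Tue: 5:09 AM–11:47 AM = 6 h 38 min; less 20 min break → 6 h 18 min
Wed: 7:29 AM–12:34 PM = 5 h 5 min
Total: 8 h 14 min + 6 h 18 min + 5 h 5 min = 19 h 37 min.

19 h 37 min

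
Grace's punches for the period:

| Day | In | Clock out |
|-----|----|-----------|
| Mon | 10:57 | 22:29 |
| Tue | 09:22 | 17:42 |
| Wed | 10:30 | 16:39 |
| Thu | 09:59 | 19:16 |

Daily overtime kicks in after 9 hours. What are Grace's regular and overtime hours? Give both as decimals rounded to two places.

Regular 32.48 hours, overtime 2.82 hours

Mon: 10:57–22:29 = 11 h 32 min
Tue: 09:22–17:42 = 8 h 20 min
Wed: 10:30–16:39 = 6 h 9 min
Thu: 09:59–19:16 = 9 h 17 min
Mon reg 9 h 0 min / OT 2 h 32 min; Tue reg 8 h 20 min / OT 0 h 0 min; Wed reg 6 h 9 min / OT 0 h 0 min; Thu reg 9 h 0 min / OT 0 h 17 min.
Totals: regular 32 h 29 min, overtime 2 h 49 min.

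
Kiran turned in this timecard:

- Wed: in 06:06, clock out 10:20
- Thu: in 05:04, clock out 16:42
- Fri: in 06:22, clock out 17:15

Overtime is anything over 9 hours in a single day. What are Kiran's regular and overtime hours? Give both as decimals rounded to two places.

Regular 22.23 hours, overtime 4.52 hours

Wed: 06:06–10:20 = 4 h 14 min
Thu: 05:04–16:42 = 11 h 38 min
Fri: 06:22–17:15 = 10 h 53 min
Wed reg 4 h 14 min / OT 0 h 0 min; Thu reg 9 h 0 min / OT 2 h 38 min; Fri reg 9 h 0 min / OT 1 h 53 min.
Totals: regular 22 h 14 min, overtime 4 h 31 min.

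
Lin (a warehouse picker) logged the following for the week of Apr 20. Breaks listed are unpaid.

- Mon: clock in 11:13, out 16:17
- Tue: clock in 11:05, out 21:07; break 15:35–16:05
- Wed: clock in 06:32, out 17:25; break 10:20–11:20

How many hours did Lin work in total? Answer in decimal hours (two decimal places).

24.48 hours

Mon: 11:13–16:17 = 5 h 4 min
Tue: 11:05–21:07 = 10 h 2 min; less 30 min break → 9 h 32 min
Wed: 06:32–17:25 = 10 h 53 min; less 60 min break → 9 h 53 min
Total: 5 h 4 min + 9 h 32 min + 9 h 53 min = 24 h 29 min.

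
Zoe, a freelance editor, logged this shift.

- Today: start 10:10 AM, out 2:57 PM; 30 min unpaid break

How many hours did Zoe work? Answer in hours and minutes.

Today: 10:10 AM–2:57 PM = 4 h 47 min; less 30 min break → 4 h 17 min

4 h 17 min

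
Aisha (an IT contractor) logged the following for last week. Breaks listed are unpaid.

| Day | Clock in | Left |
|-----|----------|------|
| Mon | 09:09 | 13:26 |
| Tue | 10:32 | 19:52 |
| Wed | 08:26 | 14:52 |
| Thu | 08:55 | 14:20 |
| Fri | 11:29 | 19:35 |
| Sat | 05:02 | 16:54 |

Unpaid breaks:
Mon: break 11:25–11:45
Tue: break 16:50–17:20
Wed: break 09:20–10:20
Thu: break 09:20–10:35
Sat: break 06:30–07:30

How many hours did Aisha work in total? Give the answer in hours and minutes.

41 h 21 min

Mon: 09:09–13:26 = 4 h 17 min; less 20 min break → 3 h 57 min
Tue: 10:32–19:52 = 9 h 20 min; less 30 min break → 8 h 50 min
Wed: 08:26–14:52 = 6 h 26 min; less 60 min break → 5 h 26 min
Thu: 08:55–14:20 = 5 h 25 min; less 75 min break → 4 h 10 min
Fri: 11:29–19:35 = 8 h 6 min
Sat: 05:02–16:54 = 11 h 52 min; less 60 min break → 10 h 52 min
Total: 3 h 57 min + 8 h 50 min + 5 h 26 min + 4 h 10 min + 8 h 6 min + 10 h 52 min = 41 h 21 min.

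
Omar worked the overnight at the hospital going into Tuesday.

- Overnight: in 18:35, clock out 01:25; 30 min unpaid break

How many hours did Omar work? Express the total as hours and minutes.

Overnight: 18:35 → midnight = 5 h 25 min; midnight → 01:25 = 1 h 25 min; span 6 h 50 min; less 30 min break → 6 h 20 min

6 h 20 min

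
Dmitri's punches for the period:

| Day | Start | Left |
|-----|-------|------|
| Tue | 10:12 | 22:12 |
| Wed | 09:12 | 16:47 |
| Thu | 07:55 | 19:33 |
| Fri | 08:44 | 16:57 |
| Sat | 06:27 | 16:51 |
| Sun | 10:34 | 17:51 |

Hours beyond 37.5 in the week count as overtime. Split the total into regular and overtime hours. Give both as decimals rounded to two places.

Tue: 10:12–22:12 = 12 h 0 min
Wed: 09:12–16:47 = 7 h 35 min
Thu: 07:55–19:33 = 11 h 38 min
Fri: 08:44–16:57 = 8 h 13 min
Sat: 06:27–16:51 = 10 h 24 min
Sun: 10:34–17:51 = 7 h 17 min
Total worked: 57 h 7 min = 57.12 h.
Threshold 37.5 h → overtime 19 h 37 min, regular 37 h 30 min.

Regular 37.50 hours, overtime 19.62 hours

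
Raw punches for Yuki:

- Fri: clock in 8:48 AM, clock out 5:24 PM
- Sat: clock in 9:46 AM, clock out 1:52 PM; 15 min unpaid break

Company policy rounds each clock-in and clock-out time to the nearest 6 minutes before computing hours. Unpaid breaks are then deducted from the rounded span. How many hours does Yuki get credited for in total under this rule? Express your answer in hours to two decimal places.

12.45 hours

Fri: in 8:48 AM→8:48 AM, out 5:24 PM→5:24 PM; 8 h 36 min
Sat: in 9:46 AM→9:48 AM, out 1:52 PM→1:54 PM; 4 h 6 min − 15 min = 3 h 51 min
Total credited: 12 h 27 min.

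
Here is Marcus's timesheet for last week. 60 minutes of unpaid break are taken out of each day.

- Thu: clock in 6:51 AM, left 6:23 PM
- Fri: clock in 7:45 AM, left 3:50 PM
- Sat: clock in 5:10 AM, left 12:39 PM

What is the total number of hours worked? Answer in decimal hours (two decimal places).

24.10 hours

Thu: 6:51 AM–6:23 PM = 11 h 32 min; less 60 min break → 10 h 32 min
Fri: 7:45 AM–3:50 PM = 8 h 5 min; less 60 min break → 7 h 5 min
Sat: 5:10 AM–12:39 PM = 7 h 29 min; less 60 min break → 6 h 29 min
Total: 10 h 32 min + 7 h 5 min + 6 h 29 min = 24 h 6 min.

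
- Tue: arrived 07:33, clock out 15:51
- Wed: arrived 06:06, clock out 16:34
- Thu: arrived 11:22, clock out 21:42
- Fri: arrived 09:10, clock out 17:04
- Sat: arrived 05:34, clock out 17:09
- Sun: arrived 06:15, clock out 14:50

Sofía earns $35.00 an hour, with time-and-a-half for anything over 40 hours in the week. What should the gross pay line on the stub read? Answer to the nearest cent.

Tue: 07:33–15:51 = 8 h 18 min
Wed: 06:06–16:34 = 10 h 28 min
Thu: 11:22–21:42 = 10 h 20 min
Fri: 09:10–17:04 = 7 h 54 min
Sat: 05:34–17:09 = 11 h 35 min
Sun: 06:15–14:50 = 8 h 35 min
Total worked: 57 h 10 min = 3430 min.
Regular 40 h 0 min = 2400 min at $35.00/h; overtime 17 h 10 min = 1030 min at $52.50/h.
Pay = (2400 × $35.00 + 1030 × $52.50) ÷ 60 = $2301.25.

$2301.25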